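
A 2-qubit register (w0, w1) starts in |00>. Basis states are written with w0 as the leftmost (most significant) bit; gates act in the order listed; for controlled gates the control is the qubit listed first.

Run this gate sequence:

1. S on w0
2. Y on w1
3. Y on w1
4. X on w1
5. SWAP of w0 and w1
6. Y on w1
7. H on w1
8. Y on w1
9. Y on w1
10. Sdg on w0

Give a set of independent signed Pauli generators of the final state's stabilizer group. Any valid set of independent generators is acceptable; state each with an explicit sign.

The final state is stabilized by the group generated by -IX, -ZI; other independent generating sets are equally valid.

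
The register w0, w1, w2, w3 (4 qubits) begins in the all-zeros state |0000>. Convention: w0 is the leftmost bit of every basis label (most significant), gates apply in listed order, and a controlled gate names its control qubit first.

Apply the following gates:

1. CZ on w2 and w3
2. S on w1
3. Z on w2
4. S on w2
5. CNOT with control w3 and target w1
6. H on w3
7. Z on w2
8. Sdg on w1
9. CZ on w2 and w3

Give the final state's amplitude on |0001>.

The amplitude on |0001> is sqrt(2)/2.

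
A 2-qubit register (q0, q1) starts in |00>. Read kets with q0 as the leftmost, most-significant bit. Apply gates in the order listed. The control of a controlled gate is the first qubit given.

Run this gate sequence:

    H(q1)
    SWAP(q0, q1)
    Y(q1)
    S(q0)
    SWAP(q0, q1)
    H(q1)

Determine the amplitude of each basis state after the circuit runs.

After the circuit, the state carries amplitude 0 on |00>, 0 on |01>, -1/2 + I/2 on |10>, 1/2 + I/2 on |11>.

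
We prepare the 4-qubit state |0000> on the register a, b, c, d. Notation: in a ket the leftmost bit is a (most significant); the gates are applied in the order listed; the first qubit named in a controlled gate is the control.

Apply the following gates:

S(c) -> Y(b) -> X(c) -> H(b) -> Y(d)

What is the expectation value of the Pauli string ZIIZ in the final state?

The observable ZIIZ averages to -1.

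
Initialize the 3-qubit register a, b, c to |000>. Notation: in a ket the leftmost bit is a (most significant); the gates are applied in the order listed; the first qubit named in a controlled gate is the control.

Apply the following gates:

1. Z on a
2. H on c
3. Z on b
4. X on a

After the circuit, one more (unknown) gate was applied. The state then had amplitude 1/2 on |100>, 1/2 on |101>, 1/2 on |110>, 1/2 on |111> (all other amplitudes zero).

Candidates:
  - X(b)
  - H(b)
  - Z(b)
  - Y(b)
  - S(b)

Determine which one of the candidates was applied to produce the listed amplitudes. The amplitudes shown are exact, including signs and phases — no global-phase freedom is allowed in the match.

It was H(b) that produced the state shown.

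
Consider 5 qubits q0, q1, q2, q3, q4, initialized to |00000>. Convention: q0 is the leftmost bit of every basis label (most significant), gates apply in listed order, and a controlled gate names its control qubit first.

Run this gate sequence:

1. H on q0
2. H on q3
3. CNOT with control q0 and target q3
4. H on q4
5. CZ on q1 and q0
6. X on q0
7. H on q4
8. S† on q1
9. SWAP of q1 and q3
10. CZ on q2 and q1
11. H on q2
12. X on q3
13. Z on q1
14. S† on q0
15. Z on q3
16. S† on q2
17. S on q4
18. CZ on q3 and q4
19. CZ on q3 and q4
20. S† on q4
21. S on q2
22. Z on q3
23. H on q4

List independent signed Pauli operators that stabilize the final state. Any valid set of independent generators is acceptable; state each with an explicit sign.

The final state is stabilized by the group generated by -YIIII, -IXIII, +IIXII, +IIIIX, -IIIZI; other independent generating sets are equally valid. Key observation: gates 15-22 undo each other exactly, leaving only the rest of the circuit to track.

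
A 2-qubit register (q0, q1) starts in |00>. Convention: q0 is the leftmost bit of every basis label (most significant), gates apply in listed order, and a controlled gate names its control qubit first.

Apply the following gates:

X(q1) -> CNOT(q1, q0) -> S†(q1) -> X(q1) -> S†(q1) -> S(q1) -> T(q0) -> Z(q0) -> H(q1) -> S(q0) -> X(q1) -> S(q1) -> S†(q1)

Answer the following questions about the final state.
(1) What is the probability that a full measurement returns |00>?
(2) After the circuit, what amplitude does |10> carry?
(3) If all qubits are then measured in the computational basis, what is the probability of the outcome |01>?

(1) Outcome |00> occurs with probability 0.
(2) The final state's coefficient on |10> equals -sqrt(2)*exp(I*pi/4)/2.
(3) A full measurement returns |01> with probability 0.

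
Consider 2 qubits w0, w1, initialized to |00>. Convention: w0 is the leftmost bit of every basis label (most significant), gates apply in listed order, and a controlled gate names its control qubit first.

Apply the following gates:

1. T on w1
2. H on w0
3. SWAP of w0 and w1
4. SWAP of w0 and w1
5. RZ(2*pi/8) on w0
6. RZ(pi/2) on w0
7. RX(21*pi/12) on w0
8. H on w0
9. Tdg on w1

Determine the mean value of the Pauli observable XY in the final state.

The observable XY averages to 0.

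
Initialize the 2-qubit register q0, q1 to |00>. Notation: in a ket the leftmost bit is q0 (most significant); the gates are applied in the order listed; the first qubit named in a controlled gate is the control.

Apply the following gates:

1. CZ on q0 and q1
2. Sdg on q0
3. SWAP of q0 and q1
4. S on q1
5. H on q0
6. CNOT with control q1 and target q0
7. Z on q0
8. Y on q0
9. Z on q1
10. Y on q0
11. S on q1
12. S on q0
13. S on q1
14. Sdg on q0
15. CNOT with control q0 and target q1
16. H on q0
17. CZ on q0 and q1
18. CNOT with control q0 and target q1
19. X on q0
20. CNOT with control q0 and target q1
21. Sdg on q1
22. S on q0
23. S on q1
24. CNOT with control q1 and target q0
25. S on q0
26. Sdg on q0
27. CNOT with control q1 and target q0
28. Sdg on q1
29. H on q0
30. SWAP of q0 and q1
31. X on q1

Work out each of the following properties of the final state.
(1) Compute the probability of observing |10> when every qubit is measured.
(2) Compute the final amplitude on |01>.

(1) A full measurement returns |10> with probability 1/4. Key observation: the block from step 23 through step 28 cancels to the identity and can be dropped.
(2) The final state's coefficient on |01> equals sqrt(2)*(-1 - I)/4.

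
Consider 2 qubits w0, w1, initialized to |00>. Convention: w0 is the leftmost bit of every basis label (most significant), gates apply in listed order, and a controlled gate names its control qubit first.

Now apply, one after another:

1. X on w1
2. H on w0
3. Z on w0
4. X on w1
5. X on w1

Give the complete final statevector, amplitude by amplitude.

The resulting statevector has amplitude 0 on |00>, sqrt(2)/2 on |01>, 0 on |10>, -sqrt(2)/2 on |11>.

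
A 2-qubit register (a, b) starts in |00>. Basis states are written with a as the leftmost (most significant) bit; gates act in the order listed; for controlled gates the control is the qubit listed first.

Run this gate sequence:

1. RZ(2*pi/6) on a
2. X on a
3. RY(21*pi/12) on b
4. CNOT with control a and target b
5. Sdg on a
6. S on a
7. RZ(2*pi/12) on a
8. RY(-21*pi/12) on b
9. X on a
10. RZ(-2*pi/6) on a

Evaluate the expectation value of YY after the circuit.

The expectation value of YY is 0.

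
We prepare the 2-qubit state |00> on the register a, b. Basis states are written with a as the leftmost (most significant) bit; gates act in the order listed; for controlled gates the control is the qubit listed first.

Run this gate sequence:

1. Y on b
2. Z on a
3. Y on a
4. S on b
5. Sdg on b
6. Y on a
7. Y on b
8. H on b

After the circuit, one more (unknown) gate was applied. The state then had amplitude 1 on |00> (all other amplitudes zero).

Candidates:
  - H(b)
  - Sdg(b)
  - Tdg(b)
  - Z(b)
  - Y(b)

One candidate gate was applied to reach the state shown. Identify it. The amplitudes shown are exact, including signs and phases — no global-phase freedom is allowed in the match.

It was H(b) that produced the state shown. Key observation: the block from step 3 through step 6 cancels to the identity and can be dropped.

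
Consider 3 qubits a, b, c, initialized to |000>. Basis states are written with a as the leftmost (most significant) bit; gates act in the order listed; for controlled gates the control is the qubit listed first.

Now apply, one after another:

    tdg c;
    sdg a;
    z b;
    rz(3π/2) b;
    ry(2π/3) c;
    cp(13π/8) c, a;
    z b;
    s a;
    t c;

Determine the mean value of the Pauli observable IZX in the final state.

The expectation value of IZX is sqrt(6)/4.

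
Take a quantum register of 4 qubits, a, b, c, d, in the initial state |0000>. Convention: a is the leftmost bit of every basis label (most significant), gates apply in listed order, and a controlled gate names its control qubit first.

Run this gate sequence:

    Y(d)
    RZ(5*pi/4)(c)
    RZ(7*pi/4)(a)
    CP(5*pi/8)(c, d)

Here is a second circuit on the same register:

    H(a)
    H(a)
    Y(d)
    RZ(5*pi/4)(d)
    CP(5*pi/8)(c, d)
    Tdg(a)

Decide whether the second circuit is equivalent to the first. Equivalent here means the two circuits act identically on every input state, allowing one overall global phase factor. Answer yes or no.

No: there is an input state on which the two circuits produce genuinely different outputs (not merely differing by a phase).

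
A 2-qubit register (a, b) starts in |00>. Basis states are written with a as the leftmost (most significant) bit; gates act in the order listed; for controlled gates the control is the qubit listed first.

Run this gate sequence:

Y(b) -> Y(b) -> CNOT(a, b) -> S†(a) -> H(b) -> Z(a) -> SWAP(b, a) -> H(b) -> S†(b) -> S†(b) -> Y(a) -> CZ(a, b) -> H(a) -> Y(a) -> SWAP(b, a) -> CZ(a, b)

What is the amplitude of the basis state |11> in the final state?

The final state's coefficient on |11> equals sqrt(2)/2.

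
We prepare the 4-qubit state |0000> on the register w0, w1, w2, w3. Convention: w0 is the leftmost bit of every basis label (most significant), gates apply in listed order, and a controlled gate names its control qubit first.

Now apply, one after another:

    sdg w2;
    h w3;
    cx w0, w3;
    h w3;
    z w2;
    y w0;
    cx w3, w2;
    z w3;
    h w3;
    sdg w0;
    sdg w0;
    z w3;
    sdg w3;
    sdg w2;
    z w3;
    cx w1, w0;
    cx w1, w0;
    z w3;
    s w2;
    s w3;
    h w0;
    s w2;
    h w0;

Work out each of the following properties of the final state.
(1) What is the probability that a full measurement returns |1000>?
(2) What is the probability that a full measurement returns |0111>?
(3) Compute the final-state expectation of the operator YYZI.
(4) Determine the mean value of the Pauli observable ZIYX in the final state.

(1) A full measurement returns |1000> with probability 1/2. Key observation: gates 13-20 undo each other exactly, leaving only the rest of the circuit to track.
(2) The probability of measuring |0111> is 0.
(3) In the final state, YYZI has expectation 0.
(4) In the final state, ZIYX has expectation 0.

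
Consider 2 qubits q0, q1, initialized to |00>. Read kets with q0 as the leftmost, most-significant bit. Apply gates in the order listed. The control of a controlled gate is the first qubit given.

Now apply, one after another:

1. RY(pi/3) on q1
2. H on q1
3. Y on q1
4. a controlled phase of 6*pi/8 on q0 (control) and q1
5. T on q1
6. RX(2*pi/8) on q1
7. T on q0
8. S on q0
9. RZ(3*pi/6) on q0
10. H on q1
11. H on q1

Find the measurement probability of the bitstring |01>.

Outcome |01> occurs with probability sqrt(6)/8 + 5/8. Key observation: the block from step 10 through step 11 cancels to the identity and can be dropped.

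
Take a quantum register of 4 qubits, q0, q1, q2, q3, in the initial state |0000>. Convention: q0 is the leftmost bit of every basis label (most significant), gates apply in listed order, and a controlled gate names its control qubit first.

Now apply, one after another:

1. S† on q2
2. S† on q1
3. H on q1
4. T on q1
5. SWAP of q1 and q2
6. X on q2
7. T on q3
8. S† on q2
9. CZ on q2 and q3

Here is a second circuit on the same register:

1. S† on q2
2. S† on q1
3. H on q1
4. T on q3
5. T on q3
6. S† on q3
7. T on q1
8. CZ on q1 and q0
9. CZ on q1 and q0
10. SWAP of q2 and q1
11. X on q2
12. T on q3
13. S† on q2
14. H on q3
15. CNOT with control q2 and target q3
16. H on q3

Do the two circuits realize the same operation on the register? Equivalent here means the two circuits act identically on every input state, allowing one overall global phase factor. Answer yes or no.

Yes: on every input state the two circuits agree up to one overall phase factor.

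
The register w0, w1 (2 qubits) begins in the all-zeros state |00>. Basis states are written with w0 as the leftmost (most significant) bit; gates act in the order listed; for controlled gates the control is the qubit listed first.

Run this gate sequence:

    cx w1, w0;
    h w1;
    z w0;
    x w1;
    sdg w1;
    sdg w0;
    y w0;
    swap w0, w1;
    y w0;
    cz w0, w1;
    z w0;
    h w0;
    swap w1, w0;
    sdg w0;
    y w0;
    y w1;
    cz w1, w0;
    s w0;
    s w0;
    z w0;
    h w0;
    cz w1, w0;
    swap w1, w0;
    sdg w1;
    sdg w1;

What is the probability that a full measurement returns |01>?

Outcome |01> occurs with probability 1/4.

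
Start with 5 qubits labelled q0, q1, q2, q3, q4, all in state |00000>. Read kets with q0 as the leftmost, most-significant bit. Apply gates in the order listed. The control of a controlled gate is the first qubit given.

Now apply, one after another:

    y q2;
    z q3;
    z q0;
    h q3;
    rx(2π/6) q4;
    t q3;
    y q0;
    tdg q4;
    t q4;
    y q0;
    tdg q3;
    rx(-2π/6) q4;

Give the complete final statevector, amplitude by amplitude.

The resulting statevector has amplitude sqrt(2)*I/2 on |00100>, sqrt(2)*I/2 on |00110>, and 0 on every other basis state. Key observation: gates 5-12 undo each other exactly, leaving only the rest of the circuit to track.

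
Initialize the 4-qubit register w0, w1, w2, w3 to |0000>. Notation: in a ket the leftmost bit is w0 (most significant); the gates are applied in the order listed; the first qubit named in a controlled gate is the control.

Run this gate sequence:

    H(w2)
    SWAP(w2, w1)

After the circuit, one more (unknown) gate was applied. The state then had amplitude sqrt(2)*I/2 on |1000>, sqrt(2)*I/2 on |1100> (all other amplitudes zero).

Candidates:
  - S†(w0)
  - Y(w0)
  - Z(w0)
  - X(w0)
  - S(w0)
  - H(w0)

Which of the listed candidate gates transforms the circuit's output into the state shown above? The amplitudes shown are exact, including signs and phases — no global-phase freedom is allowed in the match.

The applied gate was Y(w0).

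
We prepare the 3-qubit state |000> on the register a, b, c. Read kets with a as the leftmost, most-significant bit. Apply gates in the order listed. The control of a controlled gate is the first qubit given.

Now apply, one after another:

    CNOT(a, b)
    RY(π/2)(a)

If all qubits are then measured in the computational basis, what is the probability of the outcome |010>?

The probability of measuring |010> is 0.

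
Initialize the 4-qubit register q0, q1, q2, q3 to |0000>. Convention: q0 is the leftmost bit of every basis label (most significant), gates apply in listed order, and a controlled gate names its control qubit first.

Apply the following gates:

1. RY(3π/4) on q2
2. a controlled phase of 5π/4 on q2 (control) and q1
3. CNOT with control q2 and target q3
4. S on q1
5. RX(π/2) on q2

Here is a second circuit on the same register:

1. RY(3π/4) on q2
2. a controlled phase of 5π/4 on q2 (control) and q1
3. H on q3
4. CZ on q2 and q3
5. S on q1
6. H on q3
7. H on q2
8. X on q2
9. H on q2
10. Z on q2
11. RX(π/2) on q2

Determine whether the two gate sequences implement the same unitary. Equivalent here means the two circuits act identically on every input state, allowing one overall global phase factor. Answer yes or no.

Yes — the two circuits implement the same unitary up to a global phase.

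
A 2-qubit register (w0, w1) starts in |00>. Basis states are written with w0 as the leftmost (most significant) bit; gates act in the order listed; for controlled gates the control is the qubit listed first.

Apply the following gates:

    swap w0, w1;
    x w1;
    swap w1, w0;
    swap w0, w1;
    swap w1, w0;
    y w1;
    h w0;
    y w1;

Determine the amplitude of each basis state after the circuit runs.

The resulting statevector has amplitude sqrt(2)/2 on |00>, 0 on |01>, -sqrt(2)/2 on |10>, 0 on |11>.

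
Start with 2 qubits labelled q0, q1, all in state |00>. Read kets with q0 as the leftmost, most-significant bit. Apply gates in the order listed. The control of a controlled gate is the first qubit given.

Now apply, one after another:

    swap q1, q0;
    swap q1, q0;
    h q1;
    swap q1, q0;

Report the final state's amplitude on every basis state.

The resulting statevector has amplitude sqrt(2)/2 on |00>, 0 on |01>, sqrt(2)/2 on |10>, 0 on |11>. Key observation: the block from step 1 through step 2 cancels to the identity and can be dropped.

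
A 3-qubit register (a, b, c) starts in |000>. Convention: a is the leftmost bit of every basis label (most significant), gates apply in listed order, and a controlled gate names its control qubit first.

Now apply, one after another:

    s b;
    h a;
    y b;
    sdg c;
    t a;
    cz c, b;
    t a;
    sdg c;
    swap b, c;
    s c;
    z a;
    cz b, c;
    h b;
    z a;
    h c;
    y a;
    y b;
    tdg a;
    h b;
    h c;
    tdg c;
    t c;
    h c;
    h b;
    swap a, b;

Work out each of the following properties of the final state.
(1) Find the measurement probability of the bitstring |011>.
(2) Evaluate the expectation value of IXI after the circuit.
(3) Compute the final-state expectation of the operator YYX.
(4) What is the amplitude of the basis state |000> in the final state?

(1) The probability of measuring |011> is 1/8. Key observation: the block from step 19 through step 24 cancels to the identity and can be dropped.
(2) The observable IXI averages to sqrt(2)/2.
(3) In the final state, YYX has expectation 0.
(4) The amplitude on |000> is sqrt(2)*I/4.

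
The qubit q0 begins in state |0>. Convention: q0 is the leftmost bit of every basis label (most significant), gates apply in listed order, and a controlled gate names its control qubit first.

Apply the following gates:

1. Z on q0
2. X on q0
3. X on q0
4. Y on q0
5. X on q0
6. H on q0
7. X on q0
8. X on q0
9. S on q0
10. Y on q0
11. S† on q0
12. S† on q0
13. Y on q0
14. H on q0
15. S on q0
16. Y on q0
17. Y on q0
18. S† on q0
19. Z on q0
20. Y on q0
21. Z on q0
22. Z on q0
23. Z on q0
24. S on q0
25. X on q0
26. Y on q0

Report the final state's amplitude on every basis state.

After the circuit, the state carries amplitude 1/2 - I/2 on |0>, 1/2 - I/2 on |1>.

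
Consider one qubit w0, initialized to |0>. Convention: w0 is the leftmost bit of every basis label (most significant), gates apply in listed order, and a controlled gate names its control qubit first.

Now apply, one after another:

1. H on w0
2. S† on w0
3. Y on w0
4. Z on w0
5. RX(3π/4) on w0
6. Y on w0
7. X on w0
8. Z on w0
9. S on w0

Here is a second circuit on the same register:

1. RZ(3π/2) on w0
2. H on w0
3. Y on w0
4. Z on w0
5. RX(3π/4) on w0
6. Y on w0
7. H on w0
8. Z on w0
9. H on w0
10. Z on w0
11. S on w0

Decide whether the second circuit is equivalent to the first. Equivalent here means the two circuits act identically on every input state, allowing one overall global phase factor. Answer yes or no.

No: there is an input state on which the two circuits produce genuinely different outputs (not merely differing by a phase).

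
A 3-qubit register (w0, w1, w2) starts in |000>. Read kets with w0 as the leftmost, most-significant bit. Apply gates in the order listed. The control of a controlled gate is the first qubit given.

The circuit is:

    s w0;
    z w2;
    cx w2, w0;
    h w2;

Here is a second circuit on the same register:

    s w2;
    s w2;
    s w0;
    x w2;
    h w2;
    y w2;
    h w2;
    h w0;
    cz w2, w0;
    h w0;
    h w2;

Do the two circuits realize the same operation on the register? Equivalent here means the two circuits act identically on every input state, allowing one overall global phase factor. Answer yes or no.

No, they are not equivalent — no single phase factor reconciles the two unitaries.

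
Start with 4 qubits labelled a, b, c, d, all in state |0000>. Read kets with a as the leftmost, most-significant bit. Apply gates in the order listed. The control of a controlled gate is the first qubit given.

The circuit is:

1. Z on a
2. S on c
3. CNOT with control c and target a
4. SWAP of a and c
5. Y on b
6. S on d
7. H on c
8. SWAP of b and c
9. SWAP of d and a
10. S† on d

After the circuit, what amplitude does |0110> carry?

The amplitude on |0110> is sqrt(2)*I/2.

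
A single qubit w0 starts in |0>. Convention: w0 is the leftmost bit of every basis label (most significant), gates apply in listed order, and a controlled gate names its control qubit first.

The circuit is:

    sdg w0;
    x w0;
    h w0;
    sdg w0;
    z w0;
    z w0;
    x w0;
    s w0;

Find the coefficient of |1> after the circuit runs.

|1> carries amplitude sqrt(2)*I/2 in the final state.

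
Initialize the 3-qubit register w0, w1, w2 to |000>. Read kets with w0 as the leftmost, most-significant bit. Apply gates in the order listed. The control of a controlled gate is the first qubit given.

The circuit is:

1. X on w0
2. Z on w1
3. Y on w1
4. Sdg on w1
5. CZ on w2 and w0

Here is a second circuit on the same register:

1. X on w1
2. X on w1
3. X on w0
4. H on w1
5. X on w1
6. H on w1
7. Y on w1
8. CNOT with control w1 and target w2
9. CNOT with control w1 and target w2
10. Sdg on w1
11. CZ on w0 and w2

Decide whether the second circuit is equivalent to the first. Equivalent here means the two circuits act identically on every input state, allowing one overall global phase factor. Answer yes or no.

Yes, they are equivalent — the unitaries differ by at most a global phase.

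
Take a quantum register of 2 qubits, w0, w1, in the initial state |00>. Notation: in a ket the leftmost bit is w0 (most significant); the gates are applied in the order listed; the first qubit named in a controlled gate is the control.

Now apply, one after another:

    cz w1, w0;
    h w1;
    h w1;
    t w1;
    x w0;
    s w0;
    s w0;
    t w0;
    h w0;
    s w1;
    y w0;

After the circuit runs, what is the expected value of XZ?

The observable XZ averages to 1.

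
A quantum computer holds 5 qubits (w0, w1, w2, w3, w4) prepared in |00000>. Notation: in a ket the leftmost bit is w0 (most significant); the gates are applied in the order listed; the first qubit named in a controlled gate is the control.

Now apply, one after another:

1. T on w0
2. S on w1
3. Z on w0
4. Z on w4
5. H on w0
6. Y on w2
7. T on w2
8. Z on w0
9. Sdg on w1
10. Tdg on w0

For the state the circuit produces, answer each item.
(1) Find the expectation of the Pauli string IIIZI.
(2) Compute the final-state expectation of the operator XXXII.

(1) The observable IIIZI averages to 1.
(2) In the final state, XXXII has expectation 0.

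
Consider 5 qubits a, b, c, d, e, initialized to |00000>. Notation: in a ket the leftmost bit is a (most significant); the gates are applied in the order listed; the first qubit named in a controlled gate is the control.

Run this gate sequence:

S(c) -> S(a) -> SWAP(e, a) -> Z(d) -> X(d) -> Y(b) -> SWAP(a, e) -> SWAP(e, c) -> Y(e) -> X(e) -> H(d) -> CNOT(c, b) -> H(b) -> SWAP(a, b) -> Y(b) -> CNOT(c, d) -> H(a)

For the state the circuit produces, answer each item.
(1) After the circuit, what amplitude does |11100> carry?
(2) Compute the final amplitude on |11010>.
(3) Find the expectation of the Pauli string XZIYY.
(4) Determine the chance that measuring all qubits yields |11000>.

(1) The amplitude on |11100> is 0.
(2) |11010> carries amplitude sqrt(2)*I/2 in the final state.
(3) The expectation value of XZIYY is 0.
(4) Outcome |11000> occurs with probability 1/2.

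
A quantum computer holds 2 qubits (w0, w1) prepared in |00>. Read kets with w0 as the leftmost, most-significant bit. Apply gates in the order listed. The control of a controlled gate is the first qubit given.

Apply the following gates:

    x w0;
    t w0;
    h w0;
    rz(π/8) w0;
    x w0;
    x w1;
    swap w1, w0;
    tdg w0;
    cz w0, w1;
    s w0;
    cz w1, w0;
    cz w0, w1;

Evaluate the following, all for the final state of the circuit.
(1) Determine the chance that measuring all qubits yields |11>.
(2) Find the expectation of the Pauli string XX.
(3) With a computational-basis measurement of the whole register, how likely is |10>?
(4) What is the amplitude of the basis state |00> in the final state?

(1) Outcome |11> occurs with probability 1/2.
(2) The observable XX averages to 0.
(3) A full measurement returns |10> with probability 1/2.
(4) |00> carries amplitude 0 in the final state.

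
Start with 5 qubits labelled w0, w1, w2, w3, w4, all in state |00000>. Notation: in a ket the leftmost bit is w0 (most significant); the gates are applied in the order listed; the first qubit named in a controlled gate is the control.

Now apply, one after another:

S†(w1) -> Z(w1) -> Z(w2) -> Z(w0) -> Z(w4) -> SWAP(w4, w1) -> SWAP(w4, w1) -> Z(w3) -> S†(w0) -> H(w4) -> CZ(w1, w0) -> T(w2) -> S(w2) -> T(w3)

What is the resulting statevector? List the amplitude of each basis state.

After the circuit, the state carries amplitude sqrt(2)/2 on |00000>, sqrt(2)/2 on |00001>, and 0 on every other basis state. Key observation: gates 6-7 undo each other exactly, leaving only the rest of the circuit to track.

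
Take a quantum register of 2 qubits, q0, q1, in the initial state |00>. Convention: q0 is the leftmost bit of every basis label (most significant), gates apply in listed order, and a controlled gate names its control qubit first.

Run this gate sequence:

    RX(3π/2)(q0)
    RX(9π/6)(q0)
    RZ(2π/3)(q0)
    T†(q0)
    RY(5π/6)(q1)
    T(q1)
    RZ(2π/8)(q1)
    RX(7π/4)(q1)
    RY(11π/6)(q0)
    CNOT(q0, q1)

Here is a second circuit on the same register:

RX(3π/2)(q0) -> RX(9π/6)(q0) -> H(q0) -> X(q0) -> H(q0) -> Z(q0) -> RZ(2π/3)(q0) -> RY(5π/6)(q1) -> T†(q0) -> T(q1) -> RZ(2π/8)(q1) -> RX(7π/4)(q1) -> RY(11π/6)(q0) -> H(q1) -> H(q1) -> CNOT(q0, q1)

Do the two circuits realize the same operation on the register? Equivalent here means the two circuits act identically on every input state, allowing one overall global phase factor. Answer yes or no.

Yes: on every input state the two circuits agree up to one overall phase factor.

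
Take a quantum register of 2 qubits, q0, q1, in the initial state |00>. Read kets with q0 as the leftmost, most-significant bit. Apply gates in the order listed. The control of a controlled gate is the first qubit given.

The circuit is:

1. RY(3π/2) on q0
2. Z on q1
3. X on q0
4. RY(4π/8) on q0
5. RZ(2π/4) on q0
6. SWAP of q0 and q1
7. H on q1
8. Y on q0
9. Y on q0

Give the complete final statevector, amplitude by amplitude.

The final amplitudes are -sqrt(2)*exp(3*I*pi/4)/2 on |00>, -sqrt(2)*exp(3*I*pi/4)/2 on |01>, 0 on |10>, 0 on |11>.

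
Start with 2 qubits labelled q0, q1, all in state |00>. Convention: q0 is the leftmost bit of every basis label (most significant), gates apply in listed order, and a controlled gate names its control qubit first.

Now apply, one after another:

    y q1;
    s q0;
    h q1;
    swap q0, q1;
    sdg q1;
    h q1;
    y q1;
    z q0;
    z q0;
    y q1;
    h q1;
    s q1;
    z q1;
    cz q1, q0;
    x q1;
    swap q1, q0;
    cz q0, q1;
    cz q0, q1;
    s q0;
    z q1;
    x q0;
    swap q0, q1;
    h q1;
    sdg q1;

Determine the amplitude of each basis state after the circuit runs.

After the circuit, the state carries amplitude -1/2 on |00>, I/2 on |01>, -1/2 on |10>, I/2 on |11>.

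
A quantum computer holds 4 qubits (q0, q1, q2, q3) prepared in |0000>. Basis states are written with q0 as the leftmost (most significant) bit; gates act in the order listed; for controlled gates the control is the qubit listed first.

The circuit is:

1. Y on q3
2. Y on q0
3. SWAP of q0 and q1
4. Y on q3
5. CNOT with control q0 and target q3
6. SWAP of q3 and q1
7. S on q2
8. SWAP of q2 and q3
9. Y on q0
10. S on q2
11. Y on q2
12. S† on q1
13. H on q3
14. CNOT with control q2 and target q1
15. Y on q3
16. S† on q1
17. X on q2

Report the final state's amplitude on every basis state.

After the circuit, the state carries amplitude sqrt(2)*I/2 on |1010>, -sqrt(2)*I/2 on |1011>, and 0 on every other basis state.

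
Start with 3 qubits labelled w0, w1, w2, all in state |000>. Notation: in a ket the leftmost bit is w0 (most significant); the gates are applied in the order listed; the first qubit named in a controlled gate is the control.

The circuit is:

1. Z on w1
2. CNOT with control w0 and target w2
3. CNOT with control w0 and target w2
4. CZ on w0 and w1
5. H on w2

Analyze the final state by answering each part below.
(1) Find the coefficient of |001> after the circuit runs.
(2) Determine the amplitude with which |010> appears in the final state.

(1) The amplitude on |001> is sqrt(2)/2. Key observation: gates 2-3 undo each other exactly, leaving only the rest of the circuit to track.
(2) |010> carries amplitude 0 in the final state.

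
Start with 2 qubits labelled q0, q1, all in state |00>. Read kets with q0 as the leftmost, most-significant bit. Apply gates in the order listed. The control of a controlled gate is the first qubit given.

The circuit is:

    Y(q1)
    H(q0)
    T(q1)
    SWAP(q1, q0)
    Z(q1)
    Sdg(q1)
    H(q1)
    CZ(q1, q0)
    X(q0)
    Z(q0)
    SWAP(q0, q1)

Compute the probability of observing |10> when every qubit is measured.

The probability of measuring |10> is 1/2.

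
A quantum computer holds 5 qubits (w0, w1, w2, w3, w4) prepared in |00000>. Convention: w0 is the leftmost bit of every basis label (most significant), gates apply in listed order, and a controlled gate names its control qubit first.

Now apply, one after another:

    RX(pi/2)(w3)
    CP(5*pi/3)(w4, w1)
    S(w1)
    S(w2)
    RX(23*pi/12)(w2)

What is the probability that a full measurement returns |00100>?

A full measurement returns |00100> with probability -sqrt(6)/16 - sqrt(2)/16 + 1/4.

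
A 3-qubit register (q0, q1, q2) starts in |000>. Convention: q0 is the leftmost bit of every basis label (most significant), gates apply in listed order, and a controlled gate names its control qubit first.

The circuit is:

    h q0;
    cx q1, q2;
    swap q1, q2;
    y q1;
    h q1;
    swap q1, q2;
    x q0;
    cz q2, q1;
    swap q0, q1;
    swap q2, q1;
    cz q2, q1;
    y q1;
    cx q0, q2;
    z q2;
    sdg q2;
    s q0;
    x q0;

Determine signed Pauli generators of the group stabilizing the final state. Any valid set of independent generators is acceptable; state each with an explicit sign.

One valid set of independent stabilizer generators is +IXZ, -IZY, -ZII (any independent generating set of the same group is equally correct).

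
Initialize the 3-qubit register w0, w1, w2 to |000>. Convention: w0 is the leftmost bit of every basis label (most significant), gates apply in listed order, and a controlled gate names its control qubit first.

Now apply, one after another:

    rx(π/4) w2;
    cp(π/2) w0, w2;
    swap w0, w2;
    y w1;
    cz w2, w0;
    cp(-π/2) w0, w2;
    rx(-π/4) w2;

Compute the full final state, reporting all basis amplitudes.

The final amplitudes are 0 on |000>, 0 on |001>, I*(sqrt(2) + 2)/4 on |010>, -sqrt(2)/4 on |011>, 0 on |100>, 0 on |101>, sqrt(2)/4 on |110>, I*(2 - sqrt(2))/4 on |111>.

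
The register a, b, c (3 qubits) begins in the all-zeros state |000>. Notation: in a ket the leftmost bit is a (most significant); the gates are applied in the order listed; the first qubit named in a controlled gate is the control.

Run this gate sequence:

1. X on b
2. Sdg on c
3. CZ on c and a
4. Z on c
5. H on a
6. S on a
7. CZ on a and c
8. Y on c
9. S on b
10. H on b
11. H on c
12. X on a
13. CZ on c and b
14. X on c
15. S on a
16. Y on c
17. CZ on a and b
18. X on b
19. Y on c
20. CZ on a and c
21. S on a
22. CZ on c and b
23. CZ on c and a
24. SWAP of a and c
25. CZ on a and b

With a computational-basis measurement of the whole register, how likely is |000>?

The probability of measuring |000> is 1/8.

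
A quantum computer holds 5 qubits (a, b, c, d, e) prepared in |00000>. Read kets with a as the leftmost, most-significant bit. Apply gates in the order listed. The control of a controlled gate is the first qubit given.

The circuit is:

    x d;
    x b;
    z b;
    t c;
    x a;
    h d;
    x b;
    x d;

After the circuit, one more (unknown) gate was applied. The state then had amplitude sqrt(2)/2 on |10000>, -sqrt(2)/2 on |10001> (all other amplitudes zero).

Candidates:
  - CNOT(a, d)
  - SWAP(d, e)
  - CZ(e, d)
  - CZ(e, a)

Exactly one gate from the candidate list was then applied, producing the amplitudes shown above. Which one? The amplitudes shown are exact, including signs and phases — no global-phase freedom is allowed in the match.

The applied gate was SWAP(d, e).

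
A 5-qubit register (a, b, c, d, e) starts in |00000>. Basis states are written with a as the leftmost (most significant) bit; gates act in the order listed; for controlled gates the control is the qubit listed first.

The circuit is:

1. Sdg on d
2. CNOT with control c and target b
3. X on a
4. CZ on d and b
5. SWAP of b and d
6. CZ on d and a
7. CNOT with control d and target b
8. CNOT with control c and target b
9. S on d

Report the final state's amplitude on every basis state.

The resulting statevector has amplitude 1 on |10000>, and 0 on every other basis state.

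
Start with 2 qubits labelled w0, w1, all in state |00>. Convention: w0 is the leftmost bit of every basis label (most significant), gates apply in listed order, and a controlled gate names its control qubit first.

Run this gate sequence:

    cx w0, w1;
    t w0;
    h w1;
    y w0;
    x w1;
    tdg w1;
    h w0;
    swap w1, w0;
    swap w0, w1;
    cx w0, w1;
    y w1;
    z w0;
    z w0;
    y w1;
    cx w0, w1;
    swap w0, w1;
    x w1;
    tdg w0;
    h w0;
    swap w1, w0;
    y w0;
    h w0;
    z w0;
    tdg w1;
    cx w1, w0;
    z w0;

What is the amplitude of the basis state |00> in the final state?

The final state's coefficient on |00> equals 1/2 - I/2. Key observation: the block from step 9 through step 16 cancels to the identity and can be dropped.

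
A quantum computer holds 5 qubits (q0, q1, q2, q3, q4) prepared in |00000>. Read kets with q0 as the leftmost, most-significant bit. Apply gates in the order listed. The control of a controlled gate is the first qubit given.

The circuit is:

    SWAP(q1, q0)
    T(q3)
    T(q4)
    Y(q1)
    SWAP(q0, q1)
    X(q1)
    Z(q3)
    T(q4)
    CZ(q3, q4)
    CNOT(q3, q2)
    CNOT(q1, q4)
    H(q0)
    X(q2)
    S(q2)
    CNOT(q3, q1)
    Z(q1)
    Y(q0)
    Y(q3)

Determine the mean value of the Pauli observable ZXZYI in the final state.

In the final state, ZXZYI has expectation 0.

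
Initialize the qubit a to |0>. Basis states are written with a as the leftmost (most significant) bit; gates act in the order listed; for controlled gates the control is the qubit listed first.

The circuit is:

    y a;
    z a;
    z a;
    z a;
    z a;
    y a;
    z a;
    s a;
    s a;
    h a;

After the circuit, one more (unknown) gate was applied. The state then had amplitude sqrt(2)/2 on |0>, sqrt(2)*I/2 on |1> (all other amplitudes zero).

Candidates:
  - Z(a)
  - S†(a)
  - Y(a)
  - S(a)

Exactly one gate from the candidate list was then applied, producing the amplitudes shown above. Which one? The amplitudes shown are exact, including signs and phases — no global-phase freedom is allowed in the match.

It was S(a) that produced the state shown. Key observation: steps 1-6 multiply out to the identity, so the circuit reduces to the remaining gates.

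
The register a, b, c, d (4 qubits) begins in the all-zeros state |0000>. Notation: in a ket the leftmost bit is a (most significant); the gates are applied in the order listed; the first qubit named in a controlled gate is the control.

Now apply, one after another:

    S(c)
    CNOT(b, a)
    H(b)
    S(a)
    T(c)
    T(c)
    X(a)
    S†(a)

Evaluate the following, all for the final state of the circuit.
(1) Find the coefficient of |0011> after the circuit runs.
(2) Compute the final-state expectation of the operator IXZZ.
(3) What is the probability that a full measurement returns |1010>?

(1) The final state's coefficient on |0011> equals 0.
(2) The observable IXZZ averages to 1.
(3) Outcome |1010> occurs with probability 0.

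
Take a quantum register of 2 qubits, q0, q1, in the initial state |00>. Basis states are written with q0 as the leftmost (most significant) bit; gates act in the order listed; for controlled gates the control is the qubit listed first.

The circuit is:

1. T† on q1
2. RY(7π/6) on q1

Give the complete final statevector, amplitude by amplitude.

After the circuit, the state carries amplitude -sqrt(6)/4 + sqrt(2)/4 on |00>, sqrt(2)/4 + sqrt(6)/4 on |01>, 0 on |10>, 0 on |11>.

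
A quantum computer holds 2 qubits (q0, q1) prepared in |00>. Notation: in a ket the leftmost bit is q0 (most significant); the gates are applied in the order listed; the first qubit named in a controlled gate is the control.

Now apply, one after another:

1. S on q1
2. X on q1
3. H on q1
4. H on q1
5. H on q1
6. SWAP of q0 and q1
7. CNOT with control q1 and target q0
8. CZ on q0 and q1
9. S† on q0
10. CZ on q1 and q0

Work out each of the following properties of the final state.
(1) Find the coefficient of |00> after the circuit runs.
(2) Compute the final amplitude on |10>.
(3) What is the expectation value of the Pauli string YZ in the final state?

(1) |00> carries amplitude sqrt(2)/2 in the final state.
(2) The final state's coefficient on |10> equals sqrt(2)*I/2.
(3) In the final state, YZ has expectation 1.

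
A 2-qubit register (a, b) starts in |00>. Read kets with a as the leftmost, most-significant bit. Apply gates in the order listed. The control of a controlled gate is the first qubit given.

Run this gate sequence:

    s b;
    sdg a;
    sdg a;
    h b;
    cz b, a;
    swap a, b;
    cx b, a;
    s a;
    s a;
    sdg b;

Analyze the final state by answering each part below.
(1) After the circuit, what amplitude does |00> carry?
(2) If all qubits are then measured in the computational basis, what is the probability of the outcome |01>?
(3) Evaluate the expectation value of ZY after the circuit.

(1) The amplitude on |00> is sqrt(2)/2.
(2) The probability of measuring |01> is 0.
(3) In the final state, ZY has expectation 0.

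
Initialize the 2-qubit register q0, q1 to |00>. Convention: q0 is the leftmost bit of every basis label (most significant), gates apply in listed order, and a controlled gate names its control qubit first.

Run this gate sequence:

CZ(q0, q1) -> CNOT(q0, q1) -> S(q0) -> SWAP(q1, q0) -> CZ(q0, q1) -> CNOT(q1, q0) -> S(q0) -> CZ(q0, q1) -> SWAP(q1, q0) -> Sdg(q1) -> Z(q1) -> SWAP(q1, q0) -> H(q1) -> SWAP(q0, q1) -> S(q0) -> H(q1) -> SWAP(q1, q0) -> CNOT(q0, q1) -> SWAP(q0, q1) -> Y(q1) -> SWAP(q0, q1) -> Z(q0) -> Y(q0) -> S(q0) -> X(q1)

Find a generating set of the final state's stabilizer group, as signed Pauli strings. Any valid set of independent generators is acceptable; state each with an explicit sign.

The final state is stabilized by the group generated by -XZ, -ZY; other independent generating sets are equally valid.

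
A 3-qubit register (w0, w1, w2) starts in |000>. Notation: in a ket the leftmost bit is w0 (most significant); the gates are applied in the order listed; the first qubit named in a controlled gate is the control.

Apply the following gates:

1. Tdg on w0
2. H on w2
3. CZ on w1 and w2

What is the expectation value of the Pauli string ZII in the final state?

In the final state, ZII has expectation 1.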